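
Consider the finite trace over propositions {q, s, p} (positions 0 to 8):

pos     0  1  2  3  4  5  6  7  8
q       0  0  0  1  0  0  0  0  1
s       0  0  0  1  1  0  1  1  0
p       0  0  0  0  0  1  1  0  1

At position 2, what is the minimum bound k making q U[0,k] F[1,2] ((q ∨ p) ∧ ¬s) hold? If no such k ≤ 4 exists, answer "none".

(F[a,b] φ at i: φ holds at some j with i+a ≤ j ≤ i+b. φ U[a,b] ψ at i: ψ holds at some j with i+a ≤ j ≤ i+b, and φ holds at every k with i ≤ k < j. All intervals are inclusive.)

none

Need earliest j ≥ 2 with F[1,2] ((q ∨ p) ∧ ¬s), and q at every k in [2,j-1].
  j=2: rhs fails.
  j=3: rhs holds but lhs fails at k=2.
  j=4: rhs holds but lhs fails at k=2.
  j=5: rhs fails.
  j=6: rhs holds but lhs fails at k=2.
No witness within the range → none.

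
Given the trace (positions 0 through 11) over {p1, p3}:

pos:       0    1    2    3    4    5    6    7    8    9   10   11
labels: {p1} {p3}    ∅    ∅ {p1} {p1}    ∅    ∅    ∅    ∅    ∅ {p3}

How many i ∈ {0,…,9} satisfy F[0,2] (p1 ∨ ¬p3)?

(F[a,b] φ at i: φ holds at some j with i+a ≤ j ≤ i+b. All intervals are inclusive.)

10

Evaluate at each i in [0,9]:
  i=0: ✓ (witness j=0)
  i=1: ✓ (witness j=2)
  i=2: ✓ (witness j=2)
  i=3: ✓ (witness j=3)
  i=4: ✓ (witness j=4)
  i=5: ✓ (witness j=5)
  i=6: ✓ (witness j=6)
  i=7: ✓ (witness j=7)
  i=8: ✓ (witness j=8)
  i=9: ✓ (witness j=9)
Positions where it holds: {0, 1, 2, 3, 4, 5, 6, 7, 8, 9} → 10.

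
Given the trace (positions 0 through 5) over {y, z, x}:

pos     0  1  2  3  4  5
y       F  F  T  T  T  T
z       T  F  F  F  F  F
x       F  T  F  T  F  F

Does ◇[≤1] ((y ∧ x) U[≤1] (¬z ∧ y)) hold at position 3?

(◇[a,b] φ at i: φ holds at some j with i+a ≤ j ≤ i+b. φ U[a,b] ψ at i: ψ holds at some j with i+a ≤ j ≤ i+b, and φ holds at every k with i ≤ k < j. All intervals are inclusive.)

Yes

Check ((y ∧ x) U[≤1] (¬z ∧ y)) at each j in [3,4]:
  j=3: holds
  j=4: holds
Found at j=3 → formula holds.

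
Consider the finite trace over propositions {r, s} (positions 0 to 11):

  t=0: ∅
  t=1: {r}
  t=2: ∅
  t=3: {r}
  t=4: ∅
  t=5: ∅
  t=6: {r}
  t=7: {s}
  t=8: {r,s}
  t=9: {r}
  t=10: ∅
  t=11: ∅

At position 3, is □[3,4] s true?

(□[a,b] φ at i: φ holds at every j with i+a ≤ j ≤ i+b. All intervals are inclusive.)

Check s at every j in [6,7]:
  j=6: false
  j=7: true
Fails at j=6 → formula fails.

Does not hold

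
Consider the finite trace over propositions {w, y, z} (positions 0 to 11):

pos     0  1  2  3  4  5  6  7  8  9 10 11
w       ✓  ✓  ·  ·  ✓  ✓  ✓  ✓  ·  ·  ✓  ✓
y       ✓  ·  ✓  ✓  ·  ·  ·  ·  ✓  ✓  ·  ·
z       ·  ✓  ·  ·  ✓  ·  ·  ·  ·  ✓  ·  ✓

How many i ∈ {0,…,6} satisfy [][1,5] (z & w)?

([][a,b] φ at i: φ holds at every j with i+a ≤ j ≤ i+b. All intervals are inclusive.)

0

Evaluate at each i in [0,6]:
  i=0: ✗ (fails at j=2)
  i=1: ✗ (fails at j=2)
  i=2: ✗ (fails at j=3)
  i=3: ✗ (fails at j=5)
  i=4: ✗ (fails at j=5)
  i=5: ✗ (fails at j=6)
  i=6: ✗ (fails at j=7)
Positions where it holds: {} → 0.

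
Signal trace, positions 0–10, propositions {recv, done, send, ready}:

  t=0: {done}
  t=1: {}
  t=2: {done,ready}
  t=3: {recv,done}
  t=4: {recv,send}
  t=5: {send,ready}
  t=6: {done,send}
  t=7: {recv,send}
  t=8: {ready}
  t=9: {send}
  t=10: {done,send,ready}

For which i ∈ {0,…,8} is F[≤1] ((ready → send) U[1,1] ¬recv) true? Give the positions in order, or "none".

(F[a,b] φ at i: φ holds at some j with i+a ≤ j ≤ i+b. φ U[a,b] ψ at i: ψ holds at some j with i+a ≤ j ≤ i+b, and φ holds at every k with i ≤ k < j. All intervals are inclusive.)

Evaluate at each i in [0,8]:
  i=0: ✓ (witness j=0)
  i=1: ✓ (witness j=1)
  i=2: ✗ (none in [2,3])
  i=3: ✓ (witness j=4)
  i=4: ✓ (witness j=4)
  i=5: ✓ (witness j=5)
  i=6: ✓ (witness j=7)
  i=7: ✓ (witness j=7)
  i=8: ✓ (witness j=9)

0, 1, 3, 4, 5, 6, 7, 8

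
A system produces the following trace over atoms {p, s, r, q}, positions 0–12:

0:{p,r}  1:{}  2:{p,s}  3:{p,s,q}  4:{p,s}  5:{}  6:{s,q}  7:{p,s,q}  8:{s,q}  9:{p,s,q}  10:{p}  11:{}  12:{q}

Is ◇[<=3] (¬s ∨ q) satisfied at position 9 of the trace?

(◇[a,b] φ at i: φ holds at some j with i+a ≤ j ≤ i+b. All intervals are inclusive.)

Check (¬s ∨ q) at each j in [9,12]:
  j=9: true
  j=10: true
  j=11: true
  j=12: true
Found at j=9 → formula holds.

Yes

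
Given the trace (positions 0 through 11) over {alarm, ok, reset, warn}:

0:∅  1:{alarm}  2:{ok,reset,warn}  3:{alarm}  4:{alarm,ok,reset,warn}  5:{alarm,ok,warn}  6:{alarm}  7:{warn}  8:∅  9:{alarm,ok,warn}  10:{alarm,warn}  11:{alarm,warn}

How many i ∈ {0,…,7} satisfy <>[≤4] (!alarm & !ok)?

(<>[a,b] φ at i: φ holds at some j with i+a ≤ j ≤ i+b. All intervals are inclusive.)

6

Evaluate at each i in [0,7]:
  i=0: ✓ (witness j=0)
  i=1: ✗ (none in [1,5])
  i=2: ✗ (none in [2,6])
  i=3: ✓ (witness j=7)
  i=4: ✓ (witness j=7)
  i=5: ✓ (witness j=7)
  i=6: ✓ (witness j=7)
  i=7: ✓ (witness j=7)
Positions where it holds: {0, 3, 4, 5, 6, 7} → 6.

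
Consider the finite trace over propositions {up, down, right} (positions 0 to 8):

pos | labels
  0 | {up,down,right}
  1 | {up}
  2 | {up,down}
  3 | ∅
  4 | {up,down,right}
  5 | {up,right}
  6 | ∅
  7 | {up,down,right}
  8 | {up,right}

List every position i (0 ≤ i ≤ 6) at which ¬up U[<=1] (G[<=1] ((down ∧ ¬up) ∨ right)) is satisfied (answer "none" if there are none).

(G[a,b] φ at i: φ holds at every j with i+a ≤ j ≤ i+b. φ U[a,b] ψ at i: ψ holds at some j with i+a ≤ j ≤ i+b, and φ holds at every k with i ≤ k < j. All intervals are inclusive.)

3, 4, 6

Evaluate at each i in [0,6]:
  i=0: ✗ (no rhs in [0,1])
  i=1: ✗ (no rhs in [1,2])
  i=2: ✗ (no rhs in [2,3])
  i=3: ✓ (rhs at j=4; lhs holds on [3,3])
  i=4: ✓ (rhs at j=4)
  i=5: ✗ (no rhs in [5,6])
  i=6: ✓ (rhs at j=7; lhs holds on [6,6])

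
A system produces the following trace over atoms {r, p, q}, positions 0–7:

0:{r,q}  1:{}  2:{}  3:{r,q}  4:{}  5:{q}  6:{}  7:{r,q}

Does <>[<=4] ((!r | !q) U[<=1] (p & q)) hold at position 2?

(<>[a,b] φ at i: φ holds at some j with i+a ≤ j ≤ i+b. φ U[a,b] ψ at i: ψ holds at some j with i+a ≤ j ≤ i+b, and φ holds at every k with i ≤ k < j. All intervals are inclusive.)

Does not hold

Check ((!r | !q) U[<=1] (p & q)) at each j in [2,6]:
  j=2: fails
  j=3: fails
  j=4: fails
  j=5: fails
  j=6: fails
No position in the window satisfies it → formula fails.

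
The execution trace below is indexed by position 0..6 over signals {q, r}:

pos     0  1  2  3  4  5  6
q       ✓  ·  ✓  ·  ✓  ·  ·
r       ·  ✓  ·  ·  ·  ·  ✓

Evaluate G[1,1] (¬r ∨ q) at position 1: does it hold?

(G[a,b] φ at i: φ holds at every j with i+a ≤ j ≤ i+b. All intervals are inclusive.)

Holds

Check (¬r ∨ q) at every j in [2,2]:
  j=2: true
All positions satisfy it → formula holds.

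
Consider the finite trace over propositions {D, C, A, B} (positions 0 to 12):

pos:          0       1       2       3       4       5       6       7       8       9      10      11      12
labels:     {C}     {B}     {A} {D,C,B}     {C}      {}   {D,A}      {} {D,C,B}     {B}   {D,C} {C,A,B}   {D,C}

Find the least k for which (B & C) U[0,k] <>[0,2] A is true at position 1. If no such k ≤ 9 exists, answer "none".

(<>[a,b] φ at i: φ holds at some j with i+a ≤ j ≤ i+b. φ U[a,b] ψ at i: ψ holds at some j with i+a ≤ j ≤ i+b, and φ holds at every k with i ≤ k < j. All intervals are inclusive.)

Need earliest j ≥ 1 with <>[0,2] A, and (B & C) at every k in [1,j-1].
  j=1: rhs holds (empty prefix). k = 0.

0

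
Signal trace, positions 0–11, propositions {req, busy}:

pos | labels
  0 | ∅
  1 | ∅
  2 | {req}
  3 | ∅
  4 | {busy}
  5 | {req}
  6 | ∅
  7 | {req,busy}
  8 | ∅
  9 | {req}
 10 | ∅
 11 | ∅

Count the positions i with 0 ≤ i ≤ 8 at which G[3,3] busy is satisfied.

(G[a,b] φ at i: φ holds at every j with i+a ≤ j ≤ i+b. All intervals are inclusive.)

2

Evaluate at each i in [0,8]:
  i=0: ✗ (fails at j=3)
  i=1: ✓ (all of [4,4])
  i=2: ✗ (fails at j=5)
  i=3: ✗ (fails at j=6)
  i=4: ✓ (all of [7,7])
  i=5: ✗ (fails at j=8)
  i=6: ✗ (fails at j=9)
  i=7: ✗ (fails at j=10)
  i=8: ✗ (fails at j=11)
Positions where it holds: {1, 4} → 2.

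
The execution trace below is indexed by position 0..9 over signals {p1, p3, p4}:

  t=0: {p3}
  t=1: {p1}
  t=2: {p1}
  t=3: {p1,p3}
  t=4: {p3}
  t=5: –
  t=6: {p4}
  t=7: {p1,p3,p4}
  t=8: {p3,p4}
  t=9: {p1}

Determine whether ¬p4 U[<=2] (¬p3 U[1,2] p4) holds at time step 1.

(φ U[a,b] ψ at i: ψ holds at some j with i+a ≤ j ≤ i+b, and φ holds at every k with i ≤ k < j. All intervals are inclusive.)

Need some j in [1,3] with (¬p3 U[1,2] p4), and ¬p4 at every k in [1,j-1].
  j=1: (¬p3 U[1,2] p4) — fails.
  j=2: (¬p3 U[1,2] p4) — fails.
  j=3: (¬p3 U[1,2] p4) — fails.
No j in the window works → until fails.

No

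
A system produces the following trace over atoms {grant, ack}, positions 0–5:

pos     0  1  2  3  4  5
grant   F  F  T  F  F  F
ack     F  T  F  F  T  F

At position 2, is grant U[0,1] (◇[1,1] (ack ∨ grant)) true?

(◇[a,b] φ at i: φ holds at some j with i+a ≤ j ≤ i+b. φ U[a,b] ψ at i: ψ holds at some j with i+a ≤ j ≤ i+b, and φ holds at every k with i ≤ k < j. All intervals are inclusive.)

Need some j in [2,3] with ◇[1,1] (ack ∨ grant), and grant at every k in [2,j-1].
  j=2: ◇[1,1] (ack ∨ grant) — fails (none in [3,3]).
  j=3: ◇[1,1] (ack ∨ grant) holds; grant holds at every k in [2,2] → satisfied.

Holds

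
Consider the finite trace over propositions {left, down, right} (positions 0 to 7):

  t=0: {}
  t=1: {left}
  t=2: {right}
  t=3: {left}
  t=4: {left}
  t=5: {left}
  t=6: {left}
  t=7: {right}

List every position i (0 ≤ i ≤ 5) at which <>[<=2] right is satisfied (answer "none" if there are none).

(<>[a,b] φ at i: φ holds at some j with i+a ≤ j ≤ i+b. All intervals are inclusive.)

Evaluate at each i in [0,5]:
  i=0: ✓ (witness j=2)
  i=1: ✓ (witness j=2)
  i=2: ✓ (witness j=2)
  i=3: ✗ (none in [3,5])
  i=4: ✗ (none in [4,6])
  i=5: ✓ (witness j=7)

0, 1, 2, 5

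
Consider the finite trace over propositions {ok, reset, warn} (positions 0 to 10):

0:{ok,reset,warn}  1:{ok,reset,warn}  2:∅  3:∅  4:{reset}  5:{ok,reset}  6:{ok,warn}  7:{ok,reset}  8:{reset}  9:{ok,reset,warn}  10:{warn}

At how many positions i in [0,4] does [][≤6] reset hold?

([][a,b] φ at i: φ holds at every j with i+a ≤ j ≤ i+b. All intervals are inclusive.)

0

Evaluate at each i in [0,4]:
  i=0: ✗ (fails at j=2)
  i=1: ✗ (fails at j=2)
  i=2: ✗ (fails at j=2)
  i=3: ✗ (fails at j=3)
  i=4: ✗ (fails at j=6)
Positions where it holds: {} → 0.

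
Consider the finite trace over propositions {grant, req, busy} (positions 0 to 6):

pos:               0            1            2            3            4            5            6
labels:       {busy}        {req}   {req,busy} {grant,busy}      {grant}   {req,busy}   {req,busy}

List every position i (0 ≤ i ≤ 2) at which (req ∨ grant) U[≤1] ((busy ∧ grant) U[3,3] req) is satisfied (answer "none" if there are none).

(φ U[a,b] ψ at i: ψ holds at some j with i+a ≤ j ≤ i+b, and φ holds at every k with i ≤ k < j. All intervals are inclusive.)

none

Evaluate at each i in [0,2]:
  i=0: ✗ (no rhs in [0,1])
  i=1: ✗ (no rhs in [1,2])
  i=2: ✗ (no rhs in [2,3])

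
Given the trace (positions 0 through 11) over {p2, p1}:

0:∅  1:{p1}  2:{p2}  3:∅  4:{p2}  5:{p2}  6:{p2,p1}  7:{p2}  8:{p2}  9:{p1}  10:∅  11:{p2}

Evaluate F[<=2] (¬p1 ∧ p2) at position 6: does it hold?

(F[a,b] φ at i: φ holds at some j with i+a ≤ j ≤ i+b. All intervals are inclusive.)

True

Check (¬p1 ∧ p2) at each j in [6,8]:
  j=6: false
  j=7: true
  j=8: true
Found at j=7 → formula holds.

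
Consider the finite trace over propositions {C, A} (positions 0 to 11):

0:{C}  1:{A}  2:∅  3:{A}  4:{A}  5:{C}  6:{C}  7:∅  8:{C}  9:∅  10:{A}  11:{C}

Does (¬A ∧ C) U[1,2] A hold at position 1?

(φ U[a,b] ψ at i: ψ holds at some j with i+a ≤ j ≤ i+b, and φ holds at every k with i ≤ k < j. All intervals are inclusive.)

Need some j in [2,3] with A, and (¬A ∧ C) at every k in [1,j-1].
  j=2: A false.
  j=3: A holds, but (¬A ∧ C) fails at k=1 → not this j.
No j in the window works → until fails.

Does not hold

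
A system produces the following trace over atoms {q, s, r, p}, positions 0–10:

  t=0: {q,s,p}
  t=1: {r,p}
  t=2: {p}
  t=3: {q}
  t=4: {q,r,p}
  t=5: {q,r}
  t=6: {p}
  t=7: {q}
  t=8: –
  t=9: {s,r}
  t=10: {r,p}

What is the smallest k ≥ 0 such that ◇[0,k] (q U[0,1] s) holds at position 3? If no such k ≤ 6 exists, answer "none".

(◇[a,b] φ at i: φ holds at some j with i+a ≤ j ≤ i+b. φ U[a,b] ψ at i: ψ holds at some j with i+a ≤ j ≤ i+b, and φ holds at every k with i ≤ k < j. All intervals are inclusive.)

6

Scan j = 3,4,… for (q U[0,1] s):
  j=3: fails
  j=4: fails
  j=5: fails
  j=6: fails
  j=7: fails
  j=8: fails
  j=9: holds
First hit at j=9, so smallest k = 9-3 = 6.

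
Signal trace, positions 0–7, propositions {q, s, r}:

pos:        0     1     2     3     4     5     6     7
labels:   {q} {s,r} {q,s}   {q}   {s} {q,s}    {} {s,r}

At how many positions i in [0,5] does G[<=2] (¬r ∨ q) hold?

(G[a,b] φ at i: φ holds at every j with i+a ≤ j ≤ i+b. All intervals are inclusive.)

Evaluate at each i in [0,5]:
  i=0: ✗ (fails at j=1)
  i=1: ✗ (fails at j=1)
  i=2: ✓ (all of [2,4])
  i=3: ✓ (all of [3,5])
  i=4: ✓ (all of [4,6])
  i=5: ✗ (fails at j=7)
Positions where it holds: {2, 3, 4} → 3.

3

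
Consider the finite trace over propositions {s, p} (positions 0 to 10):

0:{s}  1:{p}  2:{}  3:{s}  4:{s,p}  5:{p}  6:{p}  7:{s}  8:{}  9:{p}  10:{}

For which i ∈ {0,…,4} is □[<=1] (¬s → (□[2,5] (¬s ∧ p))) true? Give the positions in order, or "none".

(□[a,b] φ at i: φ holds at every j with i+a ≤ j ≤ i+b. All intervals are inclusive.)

Evaluate at each i in [0,4]:
  i=0: ✗ (fails at j=1)
  i=1: ✗ (fails at j=1)
  i=2: ✗ (fails at j=2)
  i=3: ✓ (all of [3,4])
  i=4: ✗ (fails at j=5)

3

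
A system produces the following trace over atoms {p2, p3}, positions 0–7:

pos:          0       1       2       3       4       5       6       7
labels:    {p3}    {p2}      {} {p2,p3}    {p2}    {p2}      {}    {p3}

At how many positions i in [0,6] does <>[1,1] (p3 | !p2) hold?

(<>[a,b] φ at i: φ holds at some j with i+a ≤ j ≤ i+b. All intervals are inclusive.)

Evaluate at each i in [0,6]:
  i=0: ✗ (none in [1,1])
  i=1: ✓ (witness j=2)
  i=2: ✓ (witness j=3)
  i=3: ✗ (none in [4,4])
  i=4: ✗ (none in [5,5])
  i=5: ✓ (witness j=6)
  i=6: ✓ (witness j=7)
Positions where it holds: {1, 2, 5, 6} → 4.

4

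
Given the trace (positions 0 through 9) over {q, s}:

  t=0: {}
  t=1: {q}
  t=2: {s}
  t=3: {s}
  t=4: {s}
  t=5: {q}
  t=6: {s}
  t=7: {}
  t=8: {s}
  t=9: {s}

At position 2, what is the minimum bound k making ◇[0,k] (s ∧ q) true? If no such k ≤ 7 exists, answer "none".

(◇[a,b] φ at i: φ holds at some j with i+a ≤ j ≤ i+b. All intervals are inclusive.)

none

Scan j = 2,3,… for (s ∧ q):
  j=2: fails
  j=3: fails
  j=4: fails
  j=5: fails
  j=6: fails
  j=7: fails
  j=8: fails
  j=9: fails
No j in [2,9] satisfies it → none.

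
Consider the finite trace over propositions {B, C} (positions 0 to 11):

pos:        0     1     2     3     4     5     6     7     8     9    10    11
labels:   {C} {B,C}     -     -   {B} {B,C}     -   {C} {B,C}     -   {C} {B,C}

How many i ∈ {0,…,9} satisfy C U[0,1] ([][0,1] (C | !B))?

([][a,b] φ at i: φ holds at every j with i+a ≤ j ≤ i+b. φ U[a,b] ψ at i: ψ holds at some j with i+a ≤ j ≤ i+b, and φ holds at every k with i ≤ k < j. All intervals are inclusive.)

8

Evaluate at each i in [0,9]:
  i=0: ✓ (rhs at j=0)
  i=1: ✓ (rhs at j=1)
  i=2: ✓ (rhs at j=2)
  i=3: ✗ (no rhs in [3,4])
  i=4: ✗ (lhs fails at k=4 before rhs at j=5)
  i=5: ✓ (rhs at j=5)
  i=6: ✓ (rhs at j=6)
  i=7: ✓ (rhs at j=7)
  i=8: ✓ (rhs at j=8)
  i=9: ✓ (rhs at j=9)
Positions where it holds: {0, 1, 2, 5, 6, 7, 8, 9} → 8.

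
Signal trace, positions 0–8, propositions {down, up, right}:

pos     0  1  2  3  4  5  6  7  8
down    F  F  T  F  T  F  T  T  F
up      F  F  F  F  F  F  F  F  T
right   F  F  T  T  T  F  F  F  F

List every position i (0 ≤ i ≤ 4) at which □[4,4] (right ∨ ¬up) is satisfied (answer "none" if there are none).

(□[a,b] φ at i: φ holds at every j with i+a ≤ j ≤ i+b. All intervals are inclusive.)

0, 1, 2, 3

Evaluate at each i in [0,4]:
  i=0: ✓ (all of [4,4])
  i=1: ✓ (all of [5,5])
  i=2: ✓ (all of [6,6])
  i=3: ✓ (all of [7,7])
  i=4: ✗ (fails at j=8)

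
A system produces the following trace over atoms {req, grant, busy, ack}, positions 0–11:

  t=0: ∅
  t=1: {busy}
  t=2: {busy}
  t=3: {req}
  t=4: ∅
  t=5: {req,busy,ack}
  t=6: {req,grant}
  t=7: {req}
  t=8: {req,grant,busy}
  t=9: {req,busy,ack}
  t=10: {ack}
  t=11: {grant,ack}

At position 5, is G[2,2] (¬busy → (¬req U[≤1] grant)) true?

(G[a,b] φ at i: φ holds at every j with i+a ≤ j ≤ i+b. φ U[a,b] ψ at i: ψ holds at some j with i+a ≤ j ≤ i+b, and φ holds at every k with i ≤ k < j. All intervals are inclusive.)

Check (¬busy → (¬req U[≤1] grant)) at every j in [7,7]:
  j=7: antecedent true; consequent fails → ✗
Fails at j=7 → formula fails.

No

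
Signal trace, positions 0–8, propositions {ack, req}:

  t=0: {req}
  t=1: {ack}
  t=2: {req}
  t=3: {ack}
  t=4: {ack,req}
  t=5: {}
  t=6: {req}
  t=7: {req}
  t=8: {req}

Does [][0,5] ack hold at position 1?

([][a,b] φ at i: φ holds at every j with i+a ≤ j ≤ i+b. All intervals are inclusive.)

Check ack at every j in [1,6]:
  j=1: true
  j=2: false
  j=3: true
  j=4: true
  j=5: false
  j=6: false
Fails at j=2 → formula fails.

False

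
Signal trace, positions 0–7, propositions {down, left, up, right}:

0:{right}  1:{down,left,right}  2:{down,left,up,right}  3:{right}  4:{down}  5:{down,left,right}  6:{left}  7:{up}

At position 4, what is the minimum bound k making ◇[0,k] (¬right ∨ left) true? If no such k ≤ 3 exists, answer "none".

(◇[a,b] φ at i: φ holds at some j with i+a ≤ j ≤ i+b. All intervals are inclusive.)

0

Scan j = 4,5,… for (¬right ∨ left):
  j=4: holds
First hit at j=4, so smallest k = 4-4 = 0.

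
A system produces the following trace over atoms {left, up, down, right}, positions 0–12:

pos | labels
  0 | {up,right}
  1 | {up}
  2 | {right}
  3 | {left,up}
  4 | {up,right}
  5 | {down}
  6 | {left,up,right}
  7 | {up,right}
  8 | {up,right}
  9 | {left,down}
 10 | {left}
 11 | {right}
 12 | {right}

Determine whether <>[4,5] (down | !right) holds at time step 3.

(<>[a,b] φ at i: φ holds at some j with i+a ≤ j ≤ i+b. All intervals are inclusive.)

False

Check (down | !right) at each j in [7,8]:
  j=7: false
  j=8: false
No position in the window satisfies it → formula fails.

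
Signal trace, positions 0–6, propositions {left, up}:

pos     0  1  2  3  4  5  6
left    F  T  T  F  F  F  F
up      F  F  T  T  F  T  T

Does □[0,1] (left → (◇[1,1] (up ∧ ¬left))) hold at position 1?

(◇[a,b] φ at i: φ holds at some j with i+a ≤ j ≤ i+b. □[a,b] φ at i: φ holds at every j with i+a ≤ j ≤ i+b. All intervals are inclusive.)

Check (left → (◇[1,1] (up ∧ ¬left))) at every j in [1,2]:
  j=1: antecedent true; consequent fails (none in [2,2]) → ✗
  j=2: antecedent true; consequent holds (witness at 3) → ✓
Fails at j=1 → formula fails.

False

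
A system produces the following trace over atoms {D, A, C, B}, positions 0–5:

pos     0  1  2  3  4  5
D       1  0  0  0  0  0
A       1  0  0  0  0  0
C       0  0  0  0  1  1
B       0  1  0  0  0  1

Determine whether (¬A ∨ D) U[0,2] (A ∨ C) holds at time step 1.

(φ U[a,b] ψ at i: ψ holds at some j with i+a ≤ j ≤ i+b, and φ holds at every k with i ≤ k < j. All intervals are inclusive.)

Does not hold

Need some j in [1,3] with (A ∨ C), and (¬A ∨ D) at every k in [1,j-1].
  j=1: (A ∨ C) false.
  j=2: (A ∨ C) false.
  j=3: (A ∨ C) false.
No j in the window works → until fails.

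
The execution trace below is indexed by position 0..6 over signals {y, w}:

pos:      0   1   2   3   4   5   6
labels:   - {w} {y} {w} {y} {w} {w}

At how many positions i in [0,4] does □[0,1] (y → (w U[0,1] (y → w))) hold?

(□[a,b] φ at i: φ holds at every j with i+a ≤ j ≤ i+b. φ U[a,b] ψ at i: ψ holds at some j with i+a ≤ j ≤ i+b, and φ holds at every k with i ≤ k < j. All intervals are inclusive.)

Evaluate at each i in [0,4]:
  i=0: ✓ (all of [0,1])
  i=1: ✗ (fails at j=2)
  i=2: ✗ (fails at j=2)
  i=3: ✗ (fails at j=4)
  i=4: ✗ (fails at j=4)
Positions where it holds: {0} → 1.

1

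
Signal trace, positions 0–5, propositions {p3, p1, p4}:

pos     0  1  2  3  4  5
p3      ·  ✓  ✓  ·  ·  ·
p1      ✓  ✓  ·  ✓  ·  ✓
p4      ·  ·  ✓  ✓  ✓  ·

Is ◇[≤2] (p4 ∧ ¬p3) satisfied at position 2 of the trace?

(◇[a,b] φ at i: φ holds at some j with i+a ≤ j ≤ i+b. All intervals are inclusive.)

Check (p4 ∧ ¬p3) at each j in [2,4]:
  j=2: false
  j=3: true
  j=4: true
Found at j=3 → formula holds.

Holds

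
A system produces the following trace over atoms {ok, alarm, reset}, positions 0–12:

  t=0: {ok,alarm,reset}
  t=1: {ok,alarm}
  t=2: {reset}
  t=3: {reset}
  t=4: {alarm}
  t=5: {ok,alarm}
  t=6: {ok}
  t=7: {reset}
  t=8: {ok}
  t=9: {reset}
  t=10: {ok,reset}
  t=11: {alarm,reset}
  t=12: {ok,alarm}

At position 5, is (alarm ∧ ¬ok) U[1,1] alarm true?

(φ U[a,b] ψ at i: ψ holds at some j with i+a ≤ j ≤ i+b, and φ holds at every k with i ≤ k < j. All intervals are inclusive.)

Need some j in [6,6] with alarm, and (alarm ∧ ¬ok) at every k in [5,j-1].
  j=6: alarm false.
No j in the window works → until fails.

No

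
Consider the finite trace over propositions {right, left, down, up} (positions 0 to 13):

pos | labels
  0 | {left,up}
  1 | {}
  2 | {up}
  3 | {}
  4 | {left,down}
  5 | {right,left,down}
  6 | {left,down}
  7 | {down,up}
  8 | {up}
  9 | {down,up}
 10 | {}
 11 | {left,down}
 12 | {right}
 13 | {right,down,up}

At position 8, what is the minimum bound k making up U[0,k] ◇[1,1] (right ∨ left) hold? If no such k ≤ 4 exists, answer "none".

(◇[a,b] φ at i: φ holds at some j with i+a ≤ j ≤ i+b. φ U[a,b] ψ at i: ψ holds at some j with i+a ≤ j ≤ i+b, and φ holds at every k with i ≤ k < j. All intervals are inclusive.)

Need earliest j ≥ 8 with ◇[1,1] (right ∨ left), and up at every k in [8,j-1].
  j=8: rhs fails.
  j=9: rhs fails.
  j=10: rhs holds; lhs holds on [8,9]. k = 2.

2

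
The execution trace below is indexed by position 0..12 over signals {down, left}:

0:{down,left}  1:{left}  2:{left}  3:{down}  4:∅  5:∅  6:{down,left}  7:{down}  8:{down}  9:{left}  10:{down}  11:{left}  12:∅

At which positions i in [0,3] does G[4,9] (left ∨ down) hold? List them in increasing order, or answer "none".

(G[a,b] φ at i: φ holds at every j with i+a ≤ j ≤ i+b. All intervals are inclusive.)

Evaluate at each i in [0,3]:
  i=0: ✗ (fails at j=4)
  i=1: ✗ (fails at j=5)
  i=2: ✓ (all of [6,11])
  i=3: ✗ (fails at j=12)

2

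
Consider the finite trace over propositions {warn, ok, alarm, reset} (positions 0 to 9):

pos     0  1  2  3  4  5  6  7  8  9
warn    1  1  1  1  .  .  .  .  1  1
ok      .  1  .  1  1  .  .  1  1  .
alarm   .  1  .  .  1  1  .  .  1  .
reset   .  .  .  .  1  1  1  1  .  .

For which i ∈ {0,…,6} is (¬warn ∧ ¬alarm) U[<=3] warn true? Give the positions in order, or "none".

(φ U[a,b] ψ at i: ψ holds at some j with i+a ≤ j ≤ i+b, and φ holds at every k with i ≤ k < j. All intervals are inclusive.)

Evaluate at each i in [0,6]:
  i=0: ✓ (rhs at j=0)
  i=1: ✓ (rhs at j=1)
  i=2: ✓ (rhs at j=2)
  i=3: ✓ (rhs at j=3)
  i=4: ✗ (no rhs in [4,7])
  i=5: ✗ (lhs fails at k=5 before rhs at j=8)
  i=6: ✓ (rhs at j=8; lhs holds on [6,7])

0, 1, 2, 3, 6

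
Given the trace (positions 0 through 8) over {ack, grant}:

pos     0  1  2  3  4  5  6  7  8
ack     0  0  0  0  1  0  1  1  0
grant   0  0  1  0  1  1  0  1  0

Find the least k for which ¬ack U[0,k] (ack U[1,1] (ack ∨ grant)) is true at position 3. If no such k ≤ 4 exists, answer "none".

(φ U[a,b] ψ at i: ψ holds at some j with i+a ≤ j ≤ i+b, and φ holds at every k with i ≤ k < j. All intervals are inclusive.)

Need earliest j ≥ 3 with (ack U[1,1] (ack ∨ grant)), and ¬ack at every k in [3,j-1].
  j=3: rhs fails.
  j=4: rhs holds; lhs holds on [3,3]. k = 1.

1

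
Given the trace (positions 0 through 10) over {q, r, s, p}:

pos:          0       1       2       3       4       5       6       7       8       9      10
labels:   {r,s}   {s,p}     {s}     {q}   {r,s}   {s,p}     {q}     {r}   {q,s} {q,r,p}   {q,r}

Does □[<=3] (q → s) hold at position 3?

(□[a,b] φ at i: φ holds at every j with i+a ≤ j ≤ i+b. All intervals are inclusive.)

No

Check (q → s) at every j in [3,6]:
  j=3: antecedent true; consequent false → ✗
  j=4: antecedent false → ✓
  j=5: antecedent false → ✓
  j=6: antecedent true; consequent false → ✗
Fails at j=3 → formula fails.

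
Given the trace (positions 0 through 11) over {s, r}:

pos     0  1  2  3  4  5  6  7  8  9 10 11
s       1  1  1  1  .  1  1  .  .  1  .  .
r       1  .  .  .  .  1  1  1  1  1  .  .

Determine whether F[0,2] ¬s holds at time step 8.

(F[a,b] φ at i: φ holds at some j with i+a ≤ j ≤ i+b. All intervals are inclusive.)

Check ¬s at each j in [8,10]:
  j=8: true
  j=9: false
  j=10: true
Found at j=8 → formula holds.

True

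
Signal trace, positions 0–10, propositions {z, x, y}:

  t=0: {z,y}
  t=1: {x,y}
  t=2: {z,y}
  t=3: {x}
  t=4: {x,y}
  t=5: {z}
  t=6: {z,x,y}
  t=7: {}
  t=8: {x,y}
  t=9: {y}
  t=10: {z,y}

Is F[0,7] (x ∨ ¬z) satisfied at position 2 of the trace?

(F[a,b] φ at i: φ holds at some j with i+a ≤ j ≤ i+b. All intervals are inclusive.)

Yes

Check (x ∨ ¬z) at each j in [2,9]:
  j=2: false
  j=3: true
  j=4: true
  j=5: false
  j=6: true
  j=7: true
  j=8: true
  j=9: true
Found at j=3 → formula holds.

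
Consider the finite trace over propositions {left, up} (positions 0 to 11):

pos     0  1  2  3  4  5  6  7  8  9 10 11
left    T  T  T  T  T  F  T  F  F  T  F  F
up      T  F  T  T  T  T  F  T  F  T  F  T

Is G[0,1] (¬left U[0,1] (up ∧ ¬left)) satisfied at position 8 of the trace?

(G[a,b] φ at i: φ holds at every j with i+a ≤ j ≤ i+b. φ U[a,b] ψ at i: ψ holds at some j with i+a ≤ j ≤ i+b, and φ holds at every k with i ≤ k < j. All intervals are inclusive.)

No

Check (¬left U[0,1] (up ∧ ¬left)) at every j in [8,9]:
  j=8: fails
  j=9: fails
Fails at j=8 → formula fails.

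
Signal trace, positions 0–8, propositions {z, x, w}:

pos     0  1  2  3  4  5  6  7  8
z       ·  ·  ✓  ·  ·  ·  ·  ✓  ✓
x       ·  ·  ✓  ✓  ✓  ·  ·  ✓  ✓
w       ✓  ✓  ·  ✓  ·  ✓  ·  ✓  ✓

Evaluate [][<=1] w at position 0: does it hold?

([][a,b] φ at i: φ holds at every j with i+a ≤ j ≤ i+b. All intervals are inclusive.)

Check w at every j in [0,1]:
  j=0: true
  j=1: true
All positions satisfy it → formula holds.

Holds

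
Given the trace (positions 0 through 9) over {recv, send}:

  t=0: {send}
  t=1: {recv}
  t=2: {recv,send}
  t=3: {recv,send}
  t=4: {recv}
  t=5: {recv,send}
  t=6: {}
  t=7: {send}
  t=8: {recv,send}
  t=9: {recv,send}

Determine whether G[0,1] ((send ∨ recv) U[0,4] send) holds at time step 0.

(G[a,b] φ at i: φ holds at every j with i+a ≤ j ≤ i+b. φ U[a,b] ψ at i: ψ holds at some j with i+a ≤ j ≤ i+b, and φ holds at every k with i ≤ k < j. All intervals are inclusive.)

Check ((send ∨ recv) U[0,4] send) at every j in [0,1]:
  j=0: holds
  j=1: holds
All positions satisfy it → formula holds.

Yes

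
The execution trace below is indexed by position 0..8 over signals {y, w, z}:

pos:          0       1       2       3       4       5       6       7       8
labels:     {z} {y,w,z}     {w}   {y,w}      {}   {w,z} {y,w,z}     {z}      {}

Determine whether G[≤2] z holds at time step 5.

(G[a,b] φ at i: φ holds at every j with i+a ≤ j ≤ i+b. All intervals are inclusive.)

Yes

Check z at every j in [5,7]:
  j=5: true
  j=6: true
  j=7: true
All positions satisfy it → formula holds.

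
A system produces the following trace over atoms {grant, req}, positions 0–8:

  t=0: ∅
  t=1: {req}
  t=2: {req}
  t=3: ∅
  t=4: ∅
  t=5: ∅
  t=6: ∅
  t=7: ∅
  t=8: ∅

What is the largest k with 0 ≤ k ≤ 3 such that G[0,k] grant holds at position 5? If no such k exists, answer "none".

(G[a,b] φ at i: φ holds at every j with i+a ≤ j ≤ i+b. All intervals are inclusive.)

grant must hold from j=5 onward; find where it first fails.
  j=5: fails → no k works.

none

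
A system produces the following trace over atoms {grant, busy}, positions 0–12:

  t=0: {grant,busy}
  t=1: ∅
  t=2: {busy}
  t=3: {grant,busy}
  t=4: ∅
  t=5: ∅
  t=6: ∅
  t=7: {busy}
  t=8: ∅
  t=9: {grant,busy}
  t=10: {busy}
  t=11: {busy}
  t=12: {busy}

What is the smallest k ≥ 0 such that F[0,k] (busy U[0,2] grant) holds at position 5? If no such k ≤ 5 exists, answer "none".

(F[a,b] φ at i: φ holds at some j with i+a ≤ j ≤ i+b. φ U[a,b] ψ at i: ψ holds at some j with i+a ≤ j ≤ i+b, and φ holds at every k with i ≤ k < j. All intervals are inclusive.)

4

Scan j = 5,6,… for (busy U[0,2] grant):
  j=5: fails
  j=6: fails
  j=7: fails
  j=8: fails
  j=9: holds
First hit at j=9, so smallest k = 9-5 = 4.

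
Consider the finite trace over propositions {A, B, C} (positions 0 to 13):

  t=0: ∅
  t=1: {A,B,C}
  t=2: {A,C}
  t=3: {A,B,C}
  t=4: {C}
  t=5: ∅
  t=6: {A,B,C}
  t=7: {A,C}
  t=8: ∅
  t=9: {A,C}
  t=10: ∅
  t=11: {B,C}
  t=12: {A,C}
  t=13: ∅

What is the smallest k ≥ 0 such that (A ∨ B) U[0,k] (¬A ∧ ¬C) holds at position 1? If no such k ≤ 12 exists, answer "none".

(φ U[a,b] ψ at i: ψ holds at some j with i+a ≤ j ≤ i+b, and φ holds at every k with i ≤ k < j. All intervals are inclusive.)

none

Need earliest j ≥ 1 with (¬A ∧ ¬C), and (A ∨ B) at every k in [1,j-1].
  j=1: rhs fails.
  j=2: rhs fails.
  j=3: rhs fails.
  j=4: rhs fails.
  j=5: rhs holds but lhs fails at k=4.
  j=6: rhs fails.
  j=7: rhs fails.
  j=8: rhs holds but lhs fails at k=4.
  j=9: rhs fails.
  j=10: rhs holds but lhs fails at k=4.
  j=11: rhs fails.
  j=12: rhs fails.
  j=13: rhs holds but lhs fails at k=4.
No witness within the range → none.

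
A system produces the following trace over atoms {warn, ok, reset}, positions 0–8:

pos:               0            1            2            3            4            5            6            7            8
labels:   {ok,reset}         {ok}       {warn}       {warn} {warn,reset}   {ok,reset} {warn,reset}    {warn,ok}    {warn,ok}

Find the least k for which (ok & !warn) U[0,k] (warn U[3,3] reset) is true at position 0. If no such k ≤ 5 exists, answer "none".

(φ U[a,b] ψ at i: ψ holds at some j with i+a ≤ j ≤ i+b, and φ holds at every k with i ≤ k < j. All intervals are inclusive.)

Need earliest j ≥ 0 with (warn U[3,3] reset), and (ok & !warn) at every k in [0,j-1].
  j=0: rhs fails.
  j=1: rhs fails.
  j=2: rhs holds; lhs holds on [0,1]. k = 2.

2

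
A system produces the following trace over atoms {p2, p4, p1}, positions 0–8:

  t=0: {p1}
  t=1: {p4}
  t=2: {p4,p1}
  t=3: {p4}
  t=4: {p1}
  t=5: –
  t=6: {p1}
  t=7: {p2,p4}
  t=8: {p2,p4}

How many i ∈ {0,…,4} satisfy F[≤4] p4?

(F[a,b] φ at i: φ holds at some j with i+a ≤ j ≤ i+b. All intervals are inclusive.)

5

Evaluate at each i in [0,4]:
  i=0: ✓ (witness j=1)
  i=1: ✓ (witness j=1)
  i=2: ✓ (witness j=2)
  i=3: ✓ (witness j=3)
  i=4: ✓ (witness j=7)
Positions where it holds: {0, 1, 2, 3, 4} → 5.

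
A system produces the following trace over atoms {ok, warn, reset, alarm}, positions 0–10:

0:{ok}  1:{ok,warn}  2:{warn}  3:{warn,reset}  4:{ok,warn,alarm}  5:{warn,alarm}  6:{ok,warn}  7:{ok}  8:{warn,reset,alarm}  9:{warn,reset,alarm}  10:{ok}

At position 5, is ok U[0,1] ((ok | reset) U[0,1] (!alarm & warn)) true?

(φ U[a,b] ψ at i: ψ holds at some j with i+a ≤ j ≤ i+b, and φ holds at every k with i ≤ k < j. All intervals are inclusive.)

No

Need some j in [5,6] with ((ok | reset) U[0,1] (!alarm & warn)), and ok at every k in [5,j-1].
  j=5: ((ok | reset) U[0,1] (!alarm & warn)) — fails.
  j=6: ((ok | reset) U[0,1] (!alarm & warn)) holds, but ok fails at k=5 → not this j.
No j in the window works → until fails.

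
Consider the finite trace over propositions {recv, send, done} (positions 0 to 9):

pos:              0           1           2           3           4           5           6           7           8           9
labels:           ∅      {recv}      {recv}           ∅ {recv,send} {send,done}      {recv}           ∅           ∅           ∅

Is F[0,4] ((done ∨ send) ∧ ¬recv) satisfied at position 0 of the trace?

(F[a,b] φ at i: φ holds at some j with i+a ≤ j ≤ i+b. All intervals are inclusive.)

Check ((done ∨ send) ∧ ¬recv) at each j in [0,4]:
  j=0: false
  j=1: false
  j=2: false
  j=3: false
  j=4: false
No position in the window satisfies it → formula fails.

False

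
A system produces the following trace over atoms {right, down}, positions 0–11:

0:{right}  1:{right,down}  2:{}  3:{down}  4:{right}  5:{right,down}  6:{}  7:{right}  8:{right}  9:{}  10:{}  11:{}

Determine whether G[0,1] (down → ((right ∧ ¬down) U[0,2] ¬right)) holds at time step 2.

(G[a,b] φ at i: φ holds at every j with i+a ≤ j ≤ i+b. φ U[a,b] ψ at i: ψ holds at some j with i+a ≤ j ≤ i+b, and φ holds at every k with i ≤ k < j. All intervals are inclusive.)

Holds

Check (down → ((right ∧ ¬down) U[0,2] ¬right)) at every j in [2,3]:
  j=2: antecedent false → ✓
  j=3: antecedent true; consequent holds → ✓
All positions satisfy it → formula holds.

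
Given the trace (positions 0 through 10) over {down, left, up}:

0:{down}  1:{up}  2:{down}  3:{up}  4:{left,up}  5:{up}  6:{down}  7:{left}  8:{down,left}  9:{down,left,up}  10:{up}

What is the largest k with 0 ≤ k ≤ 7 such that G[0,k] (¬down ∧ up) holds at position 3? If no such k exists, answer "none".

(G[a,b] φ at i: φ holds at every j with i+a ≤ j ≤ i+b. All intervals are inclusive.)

2

(¬down ∧ up) must hold from j=3 onward; find where it first fails.
  j=3: holds
  j=4: holds
  j=5: holds
  j=6: fails
Holds on [3,5], so largest k = 2.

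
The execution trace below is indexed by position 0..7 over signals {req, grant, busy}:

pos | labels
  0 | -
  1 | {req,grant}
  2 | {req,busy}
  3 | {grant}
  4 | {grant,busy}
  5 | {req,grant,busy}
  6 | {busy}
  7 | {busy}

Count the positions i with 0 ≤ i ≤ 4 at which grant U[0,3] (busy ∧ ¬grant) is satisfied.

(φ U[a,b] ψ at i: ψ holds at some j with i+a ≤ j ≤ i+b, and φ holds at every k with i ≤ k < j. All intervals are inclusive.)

4

Evaluate at each i in [0,4]:
  i=0: ✗ (lhs fails at k=0 before rhs at j=2)
  i=1: ✓ (rhs at j=2; lhs holds on [1,1])
  i=2: ✓ (rhs at j=2)
  i=3: ✓ (rhs at j=6; lhs holds on [3,5])
  i=4: ✓ (rhs at j=6; lhs holds on [4,5])
Positions where it holds: {1, 2, 3, 4} → 4.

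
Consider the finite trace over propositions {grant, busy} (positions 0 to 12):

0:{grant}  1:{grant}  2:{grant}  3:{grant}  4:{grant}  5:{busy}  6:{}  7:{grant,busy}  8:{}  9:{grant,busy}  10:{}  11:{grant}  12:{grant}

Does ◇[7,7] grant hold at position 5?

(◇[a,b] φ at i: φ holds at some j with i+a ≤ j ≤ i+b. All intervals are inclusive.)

True

Check grant at each j in [12,12]:
  j=12: true
Found at j=12 → formula holds.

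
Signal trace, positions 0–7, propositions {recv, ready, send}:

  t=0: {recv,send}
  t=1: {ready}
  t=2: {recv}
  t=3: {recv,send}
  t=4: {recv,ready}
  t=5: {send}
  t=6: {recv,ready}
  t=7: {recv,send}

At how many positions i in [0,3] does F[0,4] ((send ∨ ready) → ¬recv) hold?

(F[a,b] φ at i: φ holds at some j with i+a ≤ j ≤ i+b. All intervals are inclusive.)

Evaluate at each i in [0,3]:
  i=0: ✓ (witness j=1)
  i=1: ✓ (witness j=1)
  i=2: ✓ (witness j=2)
  i=3: ✓ (witness j=5)
Positions where it holds: {0, 1, 2, 3} → 4.

4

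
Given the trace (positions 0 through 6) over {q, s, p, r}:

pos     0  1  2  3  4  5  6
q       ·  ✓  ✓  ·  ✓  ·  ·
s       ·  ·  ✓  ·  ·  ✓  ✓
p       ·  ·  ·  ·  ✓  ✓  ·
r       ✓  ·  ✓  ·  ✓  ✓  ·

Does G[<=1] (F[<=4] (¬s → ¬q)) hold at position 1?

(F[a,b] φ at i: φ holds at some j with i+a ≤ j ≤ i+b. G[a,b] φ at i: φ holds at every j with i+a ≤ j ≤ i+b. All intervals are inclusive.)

Check F[<=4] (¬s → ¬q) at every j in [1,2]:
  j=1: holds (witness at 2)
  j=2: holds (witness at 2)
All positions satisfy it → formula holds.

True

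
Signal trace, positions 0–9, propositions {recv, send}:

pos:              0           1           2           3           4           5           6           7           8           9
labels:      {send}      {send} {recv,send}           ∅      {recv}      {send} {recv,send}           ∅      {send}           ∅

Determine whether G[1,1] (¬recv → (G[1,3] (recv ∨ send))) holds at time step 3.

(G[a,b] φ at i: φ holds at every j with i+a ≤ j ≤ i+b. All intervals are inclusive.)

Yes

Check (¬recv → (G[1,3] (recv ∨ send))) at every j in [4,4]:
  j=4: antecedent false → ✓
All positions satisfy it → formula holds.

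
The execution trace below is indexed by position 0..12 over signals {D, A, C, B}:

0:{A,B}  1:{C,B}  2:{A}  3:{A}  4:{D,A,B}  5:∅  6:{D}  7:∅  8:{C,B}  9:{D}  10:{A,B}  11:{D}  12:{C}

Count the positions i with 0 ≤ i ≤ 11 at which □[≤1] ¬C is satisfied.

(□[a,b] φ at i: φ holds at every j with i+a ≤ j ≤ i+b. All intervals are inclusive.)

Evaluate at each i in [0,11]:
  i=0: ✗ (fails at j=1)
  i=1: ✗ (fails at j=1)
  i=2: ✓ (all of [2,3])
  i=3: ✓ (all of [3,4])
  i=4: ✓ (all of [4,5])
  i=5: ✓ (all of [5,6])
  i=6: ✓ (all of [6,7])
  i=7: ✗ (fails at j=8)
  i=8: ✗ (fails at j=8)
  i=9: ✓ (all of [9,10])
  i=10: ✓ (all of [10,11])
  i=11: ✗ (fails at j=12)
Positions where it holds: {2, 3, 4, 5, 6, 9, 10} → 7.

7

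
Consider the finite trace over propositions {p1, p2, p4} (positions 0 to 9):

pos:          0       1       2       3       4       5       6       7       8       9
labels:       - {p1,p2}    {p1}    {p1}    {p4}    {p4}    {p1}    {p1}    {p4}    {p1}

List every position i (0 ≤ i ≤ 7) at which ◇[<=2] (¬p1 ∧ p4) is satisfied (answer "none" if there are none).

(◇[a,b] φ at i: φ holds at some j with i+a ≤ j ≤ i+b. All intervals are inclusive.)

2, 3, 4, 5, 6, 7

Evaluate at each i in [0,7]:
  i=0: ✗ (none in [0,2])
  i=1: ✗ (none in [1,3])
  i=2: ✓ (witness j=4)
  i=3: ✓ (witness j=4)
  i=4: ✓ (witness j=4)
  i=5: ✓ (witness j=5)
  i=6: ✓ (witness j=8)
  i=7: ✓ (witness j=8)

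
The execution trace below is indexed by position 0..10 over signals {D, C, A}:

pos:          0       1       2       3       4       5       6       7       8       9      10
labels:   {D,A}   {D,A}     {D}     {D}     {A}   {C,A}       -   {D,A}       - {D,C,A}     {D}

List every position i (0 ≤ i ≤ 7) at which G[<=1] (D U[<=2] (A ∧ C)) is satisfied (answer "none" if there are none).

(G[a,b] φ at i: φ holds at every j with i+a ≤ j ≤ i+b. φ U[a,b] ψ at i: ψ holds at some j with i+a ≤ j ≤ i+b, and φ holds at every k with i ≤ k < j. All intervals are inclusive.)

none

Evaluate at each i in [0,7]:
  i=0: ✗ (fails at j=0)
  i=1: ✗ (fails at j=1)
  i=2: ✗ (fails at j=2)
  i=3: ✗ (fails at j=3)
  i=4: ✗ (fails at j=4)
  i=5: ✗ (fails at j=6)
  i=6: ✗ (fails at j=6)
  i=7: ✗ (fails at j=7)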